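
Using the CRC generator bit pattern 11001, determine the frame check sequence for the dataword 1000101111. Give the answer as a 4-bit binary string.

Append 4 zeros: 10001011110000. Divide by 11001 (XOR where the leading bit is 1):
  pos 0: 10001 XOR 11001 = 01000
  pos 1: 10000 XOR 11001 = 01001
  pos 2: 10011 XOR 11001 = 01010
  pos 3: 10101 XOR 11001 = 01100
  pos 4: 11001 XOR 11001 = 00000
  pos 9: 10000 XOR 11001 = 01001
Remainder (last 4 bits) = 1001. This is the CRC / FCS.

1001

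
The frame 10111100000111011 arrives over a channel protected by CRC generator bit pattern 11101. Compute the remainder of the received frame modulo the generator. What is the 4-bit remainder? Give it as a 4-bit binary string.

0000

Modulo-2 division of 10111100000111011 by 11101:
  pos 0: 10111 XOR 11101 = 01010
  pos 1: 10101 XOR 11101 = 01000
  pos 2: 10000 XOR 11101 = 01101
  pos 3: 11010 XOR 11101 = 00111
  pos 5: 11100 XOR 11101 = 00001
  pos 9: 10111 XOR 11101 = 01010
  pos 10: 10100 XOR 11101 = 01001
  pos 11: 10011 XOR 11101 = 01110
  pos 12: 11101 XOR 11101 = 00000
Remainder = 0000 (zero — the frame passes the CRC check).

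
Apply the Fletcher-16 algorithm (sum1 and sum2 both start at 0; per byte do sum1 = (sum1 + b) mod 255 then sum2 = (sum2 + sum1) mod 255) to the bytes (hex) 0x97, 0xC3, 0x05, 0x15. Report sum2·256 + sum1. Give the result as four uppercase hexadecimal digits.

C875

Running sums (mod 255):
  after byte 0 (0x97): sum1=151, sum2=151
  after byte 1 (0xC3): sum1=91, sum2=242
  after byte 2 (0x05): sum1=96, sum2=83
  after byte 3 (0x15): sum1=117, sum2=200
Checksum = sum2·256 + sum1 = 200·256 + 117 = 51317 = 0xC875.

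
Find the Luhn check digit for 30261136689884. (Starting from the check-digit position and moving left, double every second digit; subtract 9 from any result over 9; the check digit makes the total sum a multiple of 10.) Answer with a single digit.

Partial digits right→left: 4 8 8 9 8 6 6 3 1 1 6 2 0 3
Double every second digit counting from the check-digit position (so the 1st, 3rd, 5th, ... of the partial from the right).
  doubled (with −9 where >9): 8 7 7 3 2 3 0 → sum 30
  kept as-is: 8 9 6 3 1 2 3 → sum 32
Total = 30 + 32 = 62.
Check digit = (10 − (62 mod 10)) mod 10 = 8.

8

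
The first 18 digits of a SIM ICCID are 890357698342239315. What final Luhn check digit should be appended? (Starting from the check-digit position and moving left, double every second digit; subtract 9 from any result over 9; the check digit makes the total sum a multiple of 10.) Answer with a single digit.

Partial digits right→left: 5 1 3 9 3 2 2 4 3 8 9 6 7 5 3 0 9 8
Double every second digit counting from the check-digit position (so the 1st, 3rd, 5th, ... of the partial from the right).
  doubled (with −9 where >9): 1 6 6 4 6 9 5 6 9 → sum 52
  kept as-is: 1 9 2 4 8 6 5 0 8 → sum 43
Total = 52 + 43 = 95.
Check digit = (10 − (95 mod 10)) mod 10 = 5.

5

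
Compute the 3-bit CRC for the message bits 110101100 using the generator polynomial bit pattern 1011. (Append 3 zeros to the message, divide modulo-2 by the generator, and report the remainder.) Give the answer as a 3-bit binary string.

101

Append 3 zeros: 110101100000. Divide by 1011 (XOR where the leading bit is 1):
  pos 0: 1101 XOR 1011 = 0110
  pos 1: 1100 XOR 1011 = 0111
  pos 2: 1111 XOR 1011 = 0100
  pos 3: 1001 XOR 1011 = 0010
  pos 5: 1000 XOR 1011 = 0011
  pos 7: 1100 XOR 1011 = 0111
  pos 8: 1110 XOR 1011 = 0101
Remainder (last 3 bits) = 101. This is the CRC / FCS.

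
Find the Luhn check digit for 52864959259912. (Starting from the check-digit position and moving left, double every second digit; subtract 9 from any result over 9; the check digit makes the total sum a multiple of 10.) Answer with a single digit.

Partial digits right→left: 2 1 9 9 5 2 9 5 9 4 6 8 2 5
Double every second digit counting from the check-digit position (so the 1st, 3rd, 5th, ... of the partial from the right).
  doubled (with −9 where >9): 4 9 1 9 9 3 4 → sum 39
  kept as-is: 1 9 2 5 4 8 5 → sum 34
Total = 39 + 34 = 73.
Check digit = (10 − (73 mod 10)) mod 10 = 7.

7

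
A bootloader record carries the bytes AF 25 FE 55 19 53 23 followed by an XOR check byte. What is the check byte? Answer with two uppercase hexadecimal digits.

XOR the bytes together:
  start with 0xAF
  0xAF ⊕ 0x25 = 0x8A
  0x8A ⊕ 0xFE = 0x74
  0x74 ⊕ 0x55 = 0x21
  0x21 ⊕ 0x19 = 0x38
  0x38 ⊕ 0x53 = 0x6B
  0x6B ⊕ 0x23 = 0x48

48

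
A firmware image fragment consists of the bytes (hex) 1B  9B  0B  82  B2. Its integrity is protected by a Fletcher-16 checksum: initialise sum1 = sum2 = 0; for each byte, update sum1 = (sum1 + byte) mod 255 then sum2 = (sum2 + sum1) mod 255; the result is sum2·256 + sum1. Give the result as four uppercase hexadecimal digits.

CEF6

Running sums (mod 255):
  after byte 0 (1B): sum1=27, sum2=27
  after byte 1 (9B): sum1=182, sum2=209
  after byte 2 (0B): sum1=193, sum2=147
  after byte 3 (82): sum1=68, sum2=215
  after byte 4 (B2): sum1=246, sum2=206
Checksum = sum2·256 + sum1 = 206·256 + 246 = 52982 = 0xCEF6.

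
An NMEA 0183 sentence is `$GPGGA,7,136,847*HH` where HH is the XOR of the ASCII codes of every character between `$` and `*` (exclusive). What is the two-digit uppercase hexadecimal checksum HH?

XOR the ASCII codes of the payload characters:
  'G' = 0x47 → acc = 0x47
  'P' = 0x50 → acc = 0x17
  'G' = 0x47 → acc = 0x50
  'G' = 0x47 → acc = 0x17
  'A' = 0x41 → acc = 0x56
  ',' = 0x2C → acc = 0x7A
  '7' = 0x37 → acc = 0x4D
  ',' = 0x2C → acc = 0x61
  '1' = 0x31 → acc = 0x50
  '3' = 0x33 → acc = 0x63
  '6' = 0x36 → acc = 0x55
  ',' = 0x2C → acc = 0x79
  '8' = 0x38 → acc = 0x41
  '4' = 0x34 → acc = 0x75
  '7' = 0x37 → acc = 0x42
Checksum = 0x42.

42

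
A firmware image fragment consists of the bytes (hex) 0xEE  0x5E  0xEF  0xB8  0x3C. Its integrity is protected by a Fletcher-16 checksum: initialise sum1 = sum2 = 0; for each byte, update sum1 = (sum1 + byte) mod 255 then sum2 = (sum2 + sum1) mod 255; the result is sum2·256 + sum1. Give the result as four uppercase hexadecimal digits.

A132

Running sums (mod 255):
  after byte 0 (0xEE): sum1=238, sum2=238
  after byte 1 (0x5E): sum1=77, sum2=60
  after byte 2 (0xEF): sum1=61, sum2=121
  after byte 3 (0xB8): sum1=245, sum2=111
  after byte 4 (0x3C): sum1=50, sum2=161
Checksum = sum2·256 + sum1 = 161·256 + 50 = 41266 = 0xA132.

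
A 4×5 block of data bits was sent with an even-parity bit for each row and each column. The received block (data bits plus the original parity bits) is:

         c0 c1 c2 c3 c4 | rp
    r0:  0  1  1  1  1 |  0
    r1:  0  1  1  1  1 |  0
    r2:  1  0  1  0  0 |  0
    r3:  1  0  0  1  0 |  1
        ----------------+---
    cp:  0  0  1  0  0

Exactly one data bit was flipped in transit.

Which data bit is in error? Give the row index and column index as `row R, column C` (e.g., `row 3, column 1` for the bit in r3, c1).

Recompute each row's even parity and compare to rp:
  r0: data parity 0, sent rp 0 → ok
  r1: data parity 0, sent rp 0 → ok
  r2: data parity 0, sent rp 0 → ok
  r3: data parity 0, sent rp 1 → mismatch
Recompute each column's even parity and compare to cp:
  c0: data parity 0, sent cp 0 → ok
  c1: data parity 0, sent cp 0 → ok
  c2: data parity 1, sent cp 1 → ok
  c3: data parity 1, sent cp 0 → mismatch
  c4: data parity 0, sent cp 0 → ok
Exactly one row (r3) and one column (c3) fail → the flipped bit is at their intersection.

row 3, column 3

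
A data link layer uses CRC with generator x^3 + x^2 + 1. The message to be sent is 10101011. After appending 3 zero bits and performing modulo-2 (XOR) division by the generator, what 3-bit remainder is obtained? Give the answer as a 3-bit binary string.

Append 3 zeros: 10101011000. Divide by 1101 (XOR where the leading bit is 1):
  pos 0: 1010 XOR 1101 = 0111
  pos 1: 1111 XOR 1101 = 0010
  pos 3: 1001 XOR 1101 = 0100
  pos 4: 1001 XOR 1101 = 0100
  pos 5: 1000 XOR 1101 = 0101
  pos 6: 1010 XOR 1101 = 0111
  pos 7: 1110 XOR 1101 = 0011
Remainder (last 3 bits) = 011. This is the CRC / FCS.

011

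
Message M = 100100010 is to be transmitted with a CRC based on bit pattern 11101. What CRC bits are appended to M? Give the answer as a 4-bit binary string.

Append 4 zeros: 1001000100000. Divide by 11101 (XOR where the leading bit is 1):
  pos 0: 10010 XOR 11101 = 01111
  pos 1: 11110 XOR 11101 = 00011
  pos 4: 11010 XOR 11101 = 00111
  pos 6: 11100 XOR 11101 = 00001
Remainder (last 4 bits) = 0100. This is the CRC / FCS.

0100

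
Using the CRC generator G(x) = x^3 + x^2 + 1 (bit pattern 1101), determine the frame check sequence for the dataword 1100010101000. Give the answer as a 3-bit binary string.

010

Append 3 zeros: 1100010101000000. Divide by 1101 (XOR where the leading bit is 1):
  pos 0: 1100 XOR 1101 = 0001
  pos 3: 1010 XOR 1101 = 0111
  pos 4: 1111 XOR 1101 = 0010
  pos 6: 1001 XOR 1101 = 0100
  pos 7: 1000 XOR 1101 = 0101
  pos 8: 1010 XOR 1101 = 0111
  pos 9: 1110 XOR 1101 = 0011
  pos 11: 1100 XOR 1101 = 0001
Remainder (last 3 bits) = 010. This is the CRC / FCS.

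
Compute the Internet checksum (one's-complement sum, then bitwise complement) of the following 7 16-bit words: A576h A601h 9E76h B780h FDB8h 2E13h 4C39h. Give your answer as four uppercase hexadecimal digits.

One's-complement addition (fold any carry out of bit 15 back into bit 0):
  0xA576 + 0xA601 = 0x14B77 → wrap carry → 0x4B78
  0x4B78 + 0x9E76 = 0x0E9EE
  0xE9EE + 0xB780 = 0x1A16E → wrap carry → 0xA16F
  0xA16F + 0xFDB8 = 0x19F27 → wrap carry → 0x9F28
  0x9F28 + 0x2E13 = 0x0CD3B
  0xCD3B + 0x4C39 = 0x11974 → wrap carry → 0x1975
One's-complement sum = 0x1975.
Checksum = ~0x1975 & 0xFFFF = 0xE68A.

E68A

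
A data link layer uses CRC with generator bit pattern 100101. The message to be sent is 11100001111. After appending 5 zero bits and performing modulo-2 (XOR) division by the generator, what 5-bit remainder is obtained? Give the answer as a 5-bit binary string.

01000

Append 5 zeros: 1110000111100000. Divide by 100101 (XOR where the leading bit is 1):
  pos 0: 111000 XOR 100101 = 011101
  pos 1: 111010 XOR 100101 = 011111
  pos 2: 111111 XOR 100101 = 011010
  pos 3: 110101 XOR 100101 = 010000
  pos 4: 100001 XOR 100101 = 000100
  pos 7: 100100 XOR 100101 = 000001
Remainder (last 5 bits) = 01000. This is the CRC / FCS.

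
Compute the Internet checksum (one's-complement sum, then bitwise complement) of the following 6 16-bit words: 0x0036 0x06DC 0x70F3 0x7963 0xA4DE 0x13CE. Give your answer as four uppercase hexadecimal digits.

55EA

One's-complement addition (fold any carry out of bit 15 back into bit 0):
  0x0036 + 0x06DC = 0x00712
  0x0712 + 0x70F3 = 0x07805
  0x7805 + 0x7963 = 0x0F168
  0xF168 + 0xA4DE = 0x19646 → wrap carry → 0x9647
  0x9647 + 0x13CE = 0x0AA15
One's-complement sum = 0xAA15.
Checksum = ~0xAA15 & 0xFFFF = 0x55EA.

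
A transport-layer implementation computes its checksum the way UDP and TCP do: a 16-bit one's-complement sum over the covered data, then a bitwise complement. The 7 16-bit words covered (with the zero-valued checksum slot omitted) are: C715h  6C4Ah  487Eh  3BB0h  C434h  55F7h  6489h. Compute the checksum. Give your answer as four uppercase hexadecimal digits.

C9BB

One's-complement addition (fold any carry out of bit 15 back into bit 0):
  0xC715 + 0x6C4A = 0x1335F → wrap carry → 0x3360
  0x3360 + 0x487E = 0x07BDE
  0x7BDE + 0x3BB0 = 0x0B78E
  0xB78E + 0xC434 = 0x17BC2 → wrap carry → 0x7BC3
  0x7BC3 + 0x55F7 = 0x0D1BA
  0xD1BA + 0x6489 = 0x13643 → wrap carry → 0x3644
One's-complement sum = 0x3644.
Checksum = ~0x3644 & 0xFFFF = 0xC9BB.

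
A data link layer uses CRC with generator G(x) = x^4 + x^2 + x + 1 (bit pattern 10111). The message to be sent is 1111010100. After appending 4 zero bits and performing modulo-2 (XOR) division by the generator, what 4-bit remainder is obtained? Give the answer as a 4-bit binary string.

0011

Append 4 zeros: 11110101000000. Divide by 10111 (XOR where the leading bit is 1):
  pos 0: 11110 XOR 10111 = 01001
  pos 1: 10011 XOR 10111 = 00100
  pos 3: 10001 XOR 10111 = 00110
  pos 5: 11000 XOR 10111 = 01111
  pos 6: 11110 XOR 10111 = 01001
  pos 7: 10010 XOR 10111 = 00101
  pos 9: 10100 XOR 10111 = 00011
Remainder (last 4 bits) = 0011. This is the CRC / FCS.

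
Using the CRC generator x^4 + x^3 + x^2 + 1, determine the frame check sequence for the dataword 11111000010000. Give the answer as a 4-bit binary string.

Append 4 zeros: 111110000100000000. Divide by 11101 (XOR where the leading bit is 1):
  pos 0: 11111 XOR 11101 = 00010
  pos 3: 10000 XOR 11101 = 01101
  pos 4: 11010 XOR 11101 = 00111
  pos 6: 11110 XOR 11101 = 00011
  pos 9: 11000 XOR 11101 = 00101
  pos 11: 10100 XOR 11101 = 01001
  pos 12: 10010 XOR 11101 = 01111
  pos 13: 11110 XOR 11101 = 00011
Remainder (last 4 bits) = 0011. This is the CRC / FCS.

0011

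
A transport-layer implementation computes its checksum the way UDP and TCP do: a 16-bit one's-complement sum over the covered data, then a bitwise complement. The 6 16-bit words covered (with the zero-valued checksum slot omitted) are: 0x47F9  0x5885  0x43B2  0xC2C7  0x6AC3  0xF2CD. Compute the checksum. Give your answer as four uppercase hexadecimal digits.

One's-complement addition (fold any carry out of bit 15 back into bit 0):
  0x47F9 + 0x5885 = 0x0A07E
  0xA07E + 0x43B2 = 0x0E430
  0xE430 + 0xC2C7 = 0x1A6F7 → wrap carry → 0xA6F8
  0xA6F8 + 0x6AC3 = 0x111BB → wrap carry → 0x11BC
  0x11BC + 0xF2CD = 0x10489 → wrap carry → 0x048A
One's-complement sum = 0x048A.
Checksum = ~0x048A & 0xFFFF = 0xFB75.

FB75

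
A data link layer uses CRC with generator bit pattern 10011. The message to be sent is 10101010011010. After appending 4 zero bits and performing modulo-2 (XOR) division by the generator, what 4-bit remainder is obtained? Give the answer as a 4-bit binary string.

1110

Append 4 zeros: 101010100110100000. Divide by 10011 (XOR where the leading bit is 1):
  pos 0: 10101 XOR 10011 = 00110
  pos 2: 11001 XOR 10011 = 01010
  pos 3: 10100 XOR 10011 = 00111
  pos 5: 11101 XOR 10011 = 01110
  pos 6: 11101 XOR 10011 = 01110
  pos 7: 11100 XOR 10011 = 01111
  pos 8: 11111 XOR 10011 = 01100
  pos 9: 11000 XOR 10011 = 01011
  pos 10: 10110 XOR 10011 = 00101
  pos 12: 10100 XOR 10011 = 00111
Remainder (last 4 bits) = 1110. This is the CRC / FCS.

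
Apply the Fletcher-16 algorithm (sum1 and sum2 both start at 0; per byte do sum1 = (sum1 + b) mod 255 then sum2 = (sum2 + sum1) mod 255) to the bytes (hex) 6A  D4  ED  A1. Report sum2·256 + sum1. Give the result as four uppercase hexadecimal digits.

A5CE

Running sums (mod 255):
  after byte 0 (6A): sum1=106, sum2=106
  after byte 1 (D4): sum1=63, sum2=169
  after byte 2 (ED): sum1=45, sum2=214
  after byte 3 (A1): sum1=206, sum2=165
Checksum = sum2·256 + sum1 = 165·256 + 206 = 42446 = 0xA5CE.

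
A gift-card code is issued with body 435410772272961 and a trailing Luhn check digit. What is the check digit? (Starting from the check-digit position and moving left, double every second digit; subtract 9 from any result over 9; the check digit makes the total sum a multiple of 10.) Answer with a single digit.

Partial digits right→left: 1 6 9 2 7 2 2 7 7 0 1 4 5 3 4
Double every second digit counting from the check-digit position (so the 1st, 3rd, 5th, ... of the partial from the right).
  doubled (with −9 where >9): 2 9 5 4 5 2 1 8 → sum 36
  kept as-is: 6 2 2 7 0 4 3 → sum 24
Total = 36 + 24 = 60.
Check digit = (10 − (60 mod 10)) mod 10 = 0.

0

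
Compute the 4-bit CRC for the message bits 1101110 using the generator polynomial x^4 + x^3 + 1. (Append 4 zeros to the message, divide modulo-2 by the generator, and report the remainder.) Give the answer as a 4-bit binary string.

1100

Append 4 zeros: 11011100000. Divide by 11001 (XOR where the leading bit is 1):
  pos 0: 11011 XOR 11001 = 00010
  pos 3: 10100 XOR 11001 = 01101
  pos 4: 11010 XOR 11001 = 00011
Remainder (last 4 bits) = 1100. This is the CRC / FCS.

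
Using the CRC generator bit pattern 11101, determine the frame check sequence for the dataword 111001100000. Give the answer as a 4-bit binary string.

0001

Append 4 zeros: 1110011000000000. Divide by 11101 (XOR where the leading bit is 1):
  pos 0: 11100 XOR 11101 = 00001
  pos 4: 11100 XOR 11101 = 00001
  pos 8: 10000 XOR 11101 = 01101
  pos 9: 11010 XOR 11101 = 00111
  pos 11: 11100 XOR 11101 = 00001
Remainder (last 4 bits) = 0001. This is the CRC / FCS.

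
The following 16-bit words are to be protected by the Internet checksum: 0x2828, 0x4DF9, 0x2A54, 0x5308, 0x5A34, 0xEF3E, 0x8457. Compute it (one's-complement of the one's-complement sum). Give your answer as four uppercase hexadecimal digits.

3EB7

One's-complement addition (fold any carry out of bit 15 back into bit 0):
  0x2828 + 0x4DF9 = 0x07621
  0x7621 + 0x2A54 = 0x0A075
  0xA075 + 0x5308 = 0x0F37D
  0xF37D + 0x5A34 = 0x14DB1 → wrap carry → 0x4DB2
  0x4DB2 + 0xEF3E = 0x13CF0 → wrap carry → 0x3CF1
  0x3CF1 + 0x8457 = 0x0C148
One's-complement sum = 0xC148.
Checksum = ~0xC148 & 0xFFFF = 0x3EB7.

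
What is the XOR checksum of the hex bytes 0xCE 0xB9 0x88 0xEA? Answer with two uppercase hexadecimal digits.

15

XOR the bytes together:
  start with 0xCE
  0xCE ⊕ 0xB9 = 0x77
  0x77 ⊕ 0x88 = 0xFF
  0xFF ⊕ 0xEA = 0x15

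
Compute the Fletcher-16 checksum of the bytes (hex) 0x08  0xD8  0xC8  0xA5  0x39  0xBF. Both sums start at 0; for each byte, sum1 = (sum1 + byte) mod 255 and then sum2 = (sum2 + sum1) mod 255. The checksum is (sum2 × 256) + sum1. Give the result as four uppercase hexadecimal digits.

B248

Running sums (mod 255):
  after byte 0 (0x08): sum1=8, sum2=8
  after byte 1 (0xD8): sum1=224, sum2=232
  after byte 2 (0xC8): sum1=169, sum2=146
  after byte 3 (0xA5): sum1=79, sum2=225
  after byte 4 (0x39): sum1=136, sum2=106
  after byte 5 (0xBF): sum1=72, sum2=178
Checksum = sum2·256 + sum1 = 178·256 + 72 = 45640 = 0xB248.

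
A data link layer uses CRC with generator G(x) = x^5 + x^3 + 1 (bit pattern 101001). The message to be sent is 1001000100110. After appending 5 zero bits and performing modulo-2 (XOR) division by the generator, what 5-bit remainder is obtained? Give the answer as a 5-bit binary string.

10111

Append 5 zeros: 100100010011000000. Divide by 101001 (XOR where the leading bit is 1):
  pos 0: 100100 XOR 101001 = 001101
  pos 2: 110101 XOR 101001 = 011100
  pos 3: 111000 XOR 101001 = 010001
  pos 4: 100010 XOR 101001 = 001011
  pos 6: 101111 XOR 101001 = 000110
  pos 9: 110000 XOR 101001 = 011001
  pos 10: 110010 XOR 101001 = 011011
  pos 11: 110110 XOR 101001 = 011111
  pos 12: 111110 XOR 101001 = 010111
Remainder (last 5 bits) = 10111. This is the CRC / FCS.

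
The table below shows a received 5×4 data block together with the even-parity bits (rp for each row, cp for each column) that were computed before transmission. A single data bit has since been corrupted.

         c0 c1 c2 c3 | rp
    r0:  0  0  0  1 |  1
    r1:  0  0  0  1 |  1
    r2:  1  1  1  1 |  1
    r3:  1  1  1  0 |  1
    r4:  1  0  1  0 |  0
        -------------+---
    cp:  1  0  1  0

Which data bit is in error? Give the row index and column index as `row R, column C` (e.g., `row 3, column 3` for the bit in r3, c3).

Recompute each row's even parity and compare to rp:
  r0: data parity 1, sent rp 1 → ok
  r1: data parity 1, sent rp 1 → ok
  r2: data parity 0, sent rp 1 → mismatch
  r3: data parity 1, sent rp 1 → ok
  r4: data parity 0, sent rp 0 → ok
Recompute each column's even parity and compare to cp:
  c0: data parity 1, sent cp 1 → ok
  c1: data parity 0, sent cp 0 → ok
  c2: data parity 1, sent cp 1 → ok
  c3: data parity 1, sent cp 0 → mismatch
Exactly one row (r2) and one column (c3) fail → the flipped bit is at their intersection.

row 2, column 3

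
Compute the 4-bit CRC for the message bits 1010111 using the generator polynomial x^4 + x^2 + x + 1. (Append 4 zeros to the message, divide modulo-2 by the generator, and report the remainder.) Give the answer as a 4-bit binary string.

Append 4 zeros: 10101110000. Divide by 10111 (XOR where the leading bit is 1):
  pos 0: 10101 XOR 10111 = 00010
  pos 3: 10110 XOR 10111 = 00001
Remainder (last 4 bits) = 1000. This is the CRC / FCS.

1000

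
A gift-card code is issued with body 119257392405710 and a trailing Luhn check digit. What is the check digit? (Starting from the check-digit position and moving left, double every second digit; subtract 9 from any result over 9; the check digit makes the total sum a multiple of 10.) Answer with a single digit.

Partial digits right→left: 0 1 7 5 0 4 2 9 3 7 5 2 9 1 1
Double every second digit counting from the check-digit position (so the 1st, 3rd, 5th, ... of the partial from the right).
  doubled (with −9 where >9): 0 5 0 4 6 1 9 2 → sum 27
  kept as-is: 1 5 4 9 7 2 1 → sum 29
Total = 27 + 29 = 56.
Check digit = (10 − (56 mod 10)) mod 10 = 4.

4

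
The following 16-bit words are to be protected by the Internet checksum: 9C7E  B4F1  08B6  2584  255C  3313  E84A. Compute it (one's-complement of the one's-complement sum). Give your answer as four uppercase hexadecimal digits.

One's-complement addition (fold any carry out of bit 15 back into bit 0):
  0x9C7E + 0xB4F1 = 0x1516F → wrap carry → 0x5170
  0x5170 + 0x08B6 = 0x05A26
  0x5A26 + 0x2584 = 0x07FAA
  0x7FAA + 0x255C = 0x0A506
  0xA506 + 0x3313 = 0x0D819
  0xD819 + 0xE84A = 0x1C063 → wrap carry → 0xC064
One's-complement sum = 0xC064.
Checksum = ~0xC064 & 0xFFFF = 0x3F9B.

3F9B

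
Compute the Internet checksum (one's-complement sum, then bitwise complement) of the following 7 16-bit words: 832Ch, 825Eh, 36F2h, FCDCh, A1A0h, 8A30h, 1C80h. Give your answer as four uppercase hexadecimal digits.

7E54

One's-complement addition (fold any carry out of bit 15 back into bit 0):
  0x832C + 0x825E = 0x1058A → wrap carry → 0x058B
  0x058B + 0x36F2 = 0x03C7D
  0x3C7D + 0xFCDC = 0x13959 → wrap carry → 0x395A
  0x395A + 0xA1A0 = 0x0DAFA
  0xDAFA + 0x8A30 = 0x1652A → wrap carry → 0x652B
  0x652B + 0x1C80 = 0x081AB
One's-complement sum = 0x81AB.
Checksum = ~0x81AB & 0xFFFF = 0x7E54.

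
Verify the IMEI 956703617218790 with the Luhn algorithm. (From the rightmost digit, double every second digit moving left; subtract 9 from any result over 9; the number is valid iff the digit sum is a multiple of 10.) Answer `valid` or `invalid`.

From the right, keep odd positions and double even positions (subtract 9 from any doubled value over 9):
  doubled (positions 2,4,...): 9 7 4 2 6 5 1 → sum 34
  kept (positions 1,3,...): 0 7 1 7 6 0 6 9 → sum 36
Total = 70.
70 mod 10 = 0, so the number is valid.

valid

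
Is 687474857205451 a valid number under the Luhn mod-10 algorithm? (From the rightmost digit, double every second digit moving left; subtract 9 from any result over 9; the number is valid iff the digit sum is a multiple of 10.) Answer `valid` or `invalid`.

valid

From the right, keep odd positions and double even positions (subtract 9 from any doubled value over 9):
  doubled (positions 2,4,...): 1 1 4 1 8 8 7 → sum 30
  kept (positions 1,3,...): 1 4 0 7 8 7 7 6 → sum 40
Total = 70.
70 mod 10 = 0, so the number is valid.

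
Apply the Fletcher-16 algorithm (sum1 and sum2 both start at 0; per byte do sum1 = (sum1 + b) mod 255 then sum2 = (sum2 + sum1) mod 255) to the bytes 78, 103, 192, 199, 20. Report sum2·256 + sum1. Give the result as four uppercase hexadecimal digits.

Running sums (mod 255):
  after byte 0 (78): sum1=78, sum2=78
  after byte 1 (103): sum1=181, sum2=4
  after byte 2 (192): sum1=118, sum2=122
  after byte 3 (199): sum1=62, sum2=184
  after byte 4 (20): sum1=82, sum2=11
Checksum = sum2·256 + sum1 = 11·256 + 82 = 2898 = 0x0B52.

0B52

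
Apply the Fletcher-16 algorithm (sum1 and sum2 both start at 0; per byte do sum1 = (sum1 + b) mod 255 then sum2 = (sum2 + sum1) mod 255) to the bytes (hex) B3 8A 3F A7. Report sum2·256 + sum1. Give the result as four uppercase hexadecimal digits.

Running sums (mod 255):
  after byte 0 (B3): sum1=179, sum2=179
  after byte 1 (8A): sum1=62, sum2=241
  after byte 2 (3F): sum1=125, sum2=111
  after byte 3 (A7): sum1=37, sum2=148
Checksum = sum2·256 + sum1 = 148·256 + 37 = 37925 = 0x9425.

9425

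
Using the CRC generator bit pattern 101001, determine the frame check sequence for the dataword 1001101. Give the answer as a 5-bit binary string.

10001

Append 5 zeros: 100110100000. Divide by 101001 (XOR where the leading bit is 1):
  pos 0: 100110 XOR 101001 = 001111
  pos 2: 111110 XOR 101001 = 010111
  pos 3: 101110 XOR 101001 = 000111
  pos 6: 111000 XOR 101001 = 010001
Remainder (last 5 bits) = 10001. This is the CRC / FCS.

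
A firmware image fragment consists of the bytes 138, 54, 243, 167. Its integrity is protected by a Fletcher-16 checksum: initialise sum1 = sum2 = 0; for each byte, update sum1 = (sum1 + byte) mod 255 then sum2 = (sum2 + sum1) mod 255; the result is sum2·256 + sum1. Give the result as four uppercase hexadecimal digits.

Running sums (mod 255):
  after byte 0 (138): sum1=138, sum2=138
  after byte 1 (54): sum1=192, sum2=75
  after byte 2 (243): sum1=180, sum2=0
  after byte 3 (167): sum1=92, sum2=92
Checksum = sum2·256 + sum1 = 92·256 + 92 = 23644 = 0x5C5C.

5C5C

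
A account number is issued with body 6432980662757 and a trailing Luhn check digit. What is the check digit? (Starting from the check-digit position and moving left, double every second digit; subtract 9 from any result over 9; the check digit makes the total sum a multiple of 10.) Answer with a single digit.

Partial digits right→left: 7 5 7 2 6 6 0 8 9 2 3 4 6
Double every second digit counting from the check-digit position (so the 1st, 3rd, 5th, ... of the partial from the right).
  doubled (with −9 where >9): 5 5 3 0 9 6 3 → sum 31
  kept as-is: 5 2 6 8 2 4 → sum 27
Total = 31 + 27 = 58.
Check digit = (10 − (58 mod 10)) mod 10 = 2.

2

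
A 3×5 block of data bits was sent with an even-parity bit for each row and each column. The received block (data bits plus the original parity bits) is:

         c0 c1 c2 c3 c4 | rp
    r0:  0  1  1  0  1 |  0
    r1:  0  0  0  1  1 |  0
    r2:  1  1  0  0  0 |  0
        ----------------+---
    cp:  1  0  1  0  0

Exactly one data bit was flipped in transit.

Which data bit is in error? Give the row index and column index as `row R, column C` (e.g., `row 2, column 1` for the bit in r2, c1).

row 0, column 3

Recompute each row's even parity and compare to rp:
  r0: data parity 1, sent rp 0 → mismatch
  r1: data parity 0, sent rp 0 → ok
  r2: data parity 0, sent rp 0 → ok
Recompute each column's even parity and compare to cp:
  c0: data parity 1, sent cp 1 → ok
  c1: data parity 0, sent cp 0 → ok
  c2: data parity 1, sent cp 1 → ok
  c3: data parity 1, sent cp 0 → mismatch
  c4: data parity 0, sent cp 0 → ok
Exactly one row (r0) and one column (c3) fail → the flipped bit is at their intersection.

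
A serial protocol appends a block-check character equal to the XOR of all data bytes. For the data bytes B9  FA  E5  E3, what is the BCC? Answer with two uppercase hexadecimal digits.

45

XOR the bytes together:
  start with 0xB9
  0xB9 ⊕ 0xFA = 0x43
  0x43 ⊕ 0xE5 = 0xA6
  0xA6 ⊕ 0xE3 = 0x45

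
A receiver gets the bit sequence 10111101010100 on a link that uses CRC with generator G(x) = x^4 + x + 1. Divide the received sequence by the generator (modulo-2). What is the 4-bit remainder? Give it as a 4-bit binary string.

Modulo-2 division of 10111101010100 by 10011:
  pos 0: 10111 XOR 10011 = 00100
  pos 2: 10010 XOR 10011 = 00001
  pos 6: 11010 XOR 10011 = 01001
  pos 7: 10011 XOR 10011 = 00000
Remainder = 0000 (zero — the frame passes the CRC check).

0000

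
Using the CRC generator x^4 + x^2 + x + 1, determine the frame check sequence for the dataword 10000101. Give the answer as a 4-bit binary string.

1011

Append 4 zeros: 100001010000. Divide by 10111 (XOR where the leading bit is 1):
  pos 0: 10000 XOR 10111 = 00111
  pos 2: 11110 XOR 10111 = 01001
  pos 3: 10011 XOR 10111 = 00100
  pos 5: 10000 XOR 10111 = 00111
  pos 7: 11100 XOR 10111 = 01011
Remainder (last 4 bits) = 1011. This is the CRC / FCS.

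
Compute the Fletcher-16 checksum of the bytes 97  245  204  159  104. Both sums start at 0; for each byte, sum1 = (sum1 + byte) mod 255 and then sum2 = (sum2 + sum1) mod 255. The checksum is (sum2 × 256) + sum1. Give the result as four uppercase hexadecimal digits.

CC2C

Running sums (mod 255):
  after byte 0 (97): sum1=97, sum2=97
  after byte 1 (245): sum1=87, sum2=184
  after byte 2 (204): sum1=36, sum2=220
  after byte 3 (159): sum1=195, sum2=160
  after byte 4 (104): sum1=44, sum2=204
Checksum = sum2·256 + sum1 = 204·256 + 44 = 52268 = 0xCC2C.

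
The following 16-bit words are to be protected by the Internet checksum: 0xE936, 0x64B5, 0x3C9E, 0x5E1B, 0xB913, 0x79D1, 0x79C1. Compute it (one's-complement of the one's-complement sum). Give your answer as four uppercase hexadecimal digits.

6AB3

One's-complement addition (fold any carry out of bit 15 back into bit 0):
  0xE936 + 0x64B5 = 0x14DEB → wrap carry → 0x4DEC
  0x4DEC + 0x3C9E = 0x08A8A
  0x8A8A + 0x5E1B = 0x0E8A5
  0xE8A5 + 0xB913 = 0x1A1B8 → wrap carry → 0xA1B9
  0xA1B9 + 0x79D1 = 0x11B8A → wrap carry → 0x1B8B
  0x1B8B + 0x79C1 = 0x0954C
One's-complement sum = 0x954C.
Checksum = ~0x954C & 0xFFFF = 0x6AB3.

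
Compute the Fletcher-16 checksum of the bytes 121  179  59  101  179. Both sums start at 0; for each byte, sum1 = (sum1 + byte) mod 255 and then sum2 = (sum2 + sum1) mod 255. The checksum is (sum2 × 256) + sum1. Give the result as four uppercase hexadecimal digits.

Running sums (mod 255):
  after byte 0 (121): sum1=121, sum2=121
  after byte 1 (179): sum1=45, sum2=166
  after byte 2 (59): sum1=104, sum2=15
  after byte 3 (101): sum1=205, sum2=220
  after byte 4 (179): sum1=129, sum2=94
Checksum = sum2·256 + sum1 = 94·256 + 129 = 24193 = 0x5E81.

5E81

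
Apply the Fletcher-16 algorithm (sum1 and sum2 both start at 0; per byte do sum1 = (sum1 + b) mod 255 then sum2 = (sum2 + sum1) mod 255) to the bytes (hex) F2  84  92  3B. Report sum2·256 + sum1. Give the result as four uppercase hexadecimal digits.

Running sums (mod 255):
  after byte 0 (F2): sum1=242, sum2=242
  after byte 1 (84): sum1=119, sum2=106
  after byte 2 (92): sum1=10, sum2=116
  after byte 3 (3B): sum1=69, sum2=185
Checksum = sum2·256 + sum1 = 185·256 + 69 = 47429 = 0xB945.

B945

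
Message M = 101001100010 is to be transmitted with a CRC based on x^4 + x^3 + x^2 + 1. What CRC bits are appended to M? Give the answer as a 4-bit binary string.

0111

Append 4 zeros: 1010011000100000. Divide by 11101 (XOR where the leading bit is 1):
  pos 0: 10100 XOR 11101 = 01001
  pos 1: 10011 XOR 11101 = 01110
  pos 2: 11101 XOR 11101 = 00000
  pos 10: 10000 XOR 11101 = 01101
  pos 11: 11010 XOR 11101 = 00111
Remainder (last 4 bits) = 0111. This is the CRC / FCS.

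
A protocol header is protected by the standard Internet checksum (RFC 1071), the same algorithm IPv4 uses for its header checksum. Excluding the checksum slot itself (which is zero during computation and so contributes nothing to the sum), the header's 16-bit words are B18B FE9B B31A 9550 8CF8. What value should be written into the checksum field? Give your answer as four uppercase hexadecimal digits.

One's-complement addition (fold any carry out of bit 15 back into bit 0):
  0xB18B + 0xFE9B = 0x1B026 → wrap carry → 0xB027
  0xB027 + 0xB31A = 0x16341 → wrap carry → 0x6342
  0x6342 + 0x9550 = 0x0F892
  0xF892 + 0x8CF8 = 0x1858A → wrap carry → 0x858B
One's-complement sum = 0x858B.
Checksum = ~0x858B & 0xFFFF = 0x7A74.

7A74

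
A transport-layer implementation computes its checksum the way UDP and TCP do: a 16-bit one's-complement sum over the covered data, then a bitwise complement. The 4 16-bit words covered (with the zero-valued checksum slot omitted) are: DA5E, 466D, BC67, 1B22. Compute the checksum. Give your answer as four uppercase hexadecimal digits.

07AA

One's-complement addition (fold any carry out of bit 15 back into bit 0):
  0xDA5E + 0x466D = 0x120CB → wrap carry → 0x20CC
  0x20CC + 0xBC67 = 0x0DD33
  0xDD33 + 0x1B22 = 0x0F855
One's-complement sum = 0xF855.
Checksum = ~0xF855 & 0xFFFF = 0x07AA.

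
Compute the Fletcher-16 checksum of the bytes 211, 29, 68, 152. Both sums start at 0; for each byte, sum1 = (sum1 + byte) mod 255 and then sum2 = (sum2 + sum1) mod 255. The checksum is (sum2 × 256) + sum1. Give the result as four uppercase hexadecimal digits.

Running sums (mod 255):
  after byte 0 (211): sum1=211, sum2=211
  after byte 1 (29): sum1=240, sum2=196
  after byte 2 (68): sum1=53, sum2=249
  after byte 3 (152): sum1=205, sum2=199
Checksum = sum2·256 + sum1 = 199·256 + 205 = 51149 = 0xC7CD.

C7CD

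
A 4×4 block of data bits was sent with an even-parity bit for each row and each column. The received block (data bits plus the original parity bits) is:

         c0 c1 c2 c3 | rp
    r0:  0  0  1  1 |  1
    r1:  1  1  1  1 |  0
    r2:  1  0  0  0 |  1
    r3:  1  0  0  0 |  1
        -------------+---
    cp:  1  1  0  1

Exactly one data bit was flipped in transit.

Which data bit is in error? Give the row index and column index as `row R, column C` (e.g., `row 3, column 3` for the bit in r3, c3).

row 0, column 3

Recompute each row's even parity and compare to rp:
  r0: data parity 0, sent rp 1 → mismatch
  r1: data parity 0, sent rp 0 → ok
  r2: data parity 1, sent rp 1 → ok
  r3: data parity 1, sent rp 1 → ok
Recompute each column's even parity and compare to cp:
  c0: data parity 1, sent cp 1 → ok
  c1: data parity 1, sent cp 1 → ok
  c2: data parity 0, sent cp 0 → ok
  c3: data parity 0, sent cp 1 → mismatch
Exactly one row (r0) and one column (c3) fail → the flipped bit is at their intersection.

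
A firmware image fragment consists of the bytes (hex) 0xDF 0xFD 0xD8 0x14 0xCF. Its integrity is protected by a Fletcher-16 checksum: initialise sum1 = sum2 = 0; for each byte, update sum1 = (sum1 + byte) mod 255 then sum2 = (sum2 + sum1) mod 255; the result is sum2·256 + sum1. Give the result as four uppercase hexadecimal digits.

Running sums (mod 255):
  after byte 0 (0xDF): sum1=223, sum2=223
  after byte 1 (0xFD): sum1=221, sum2=189
  after byte 2 (0xD8): sum1=182, sum2=116
  after byte 3 (0x14): sum1=202, sum2=63
  after byte 4 (0xCF): sum1=154, sum2=217
Checksum = sum2·256 + sum1 = 217·256 + 154 = 55706 = 0xD99A.

D99A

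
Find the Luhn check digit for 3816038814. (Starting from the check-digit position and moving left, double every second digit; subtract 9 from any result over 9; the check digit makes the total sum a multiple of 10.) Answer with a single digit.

6

Partial digits right→left: 4 1 8 8 3 0 6 1 8 3
Double every second digit counting from the check-digit position (so the 1st, 3rd, 5th, ... of the partial from the right).
  doubled (with −9 where >9): 8 7 6 3 7 → sum 31
  kept as-is: 1 8 0 1 3 → sum 13
Total = 31 + 13 = 44.
Check digit = (10 − (44 mod 10)) mod 10 = 6.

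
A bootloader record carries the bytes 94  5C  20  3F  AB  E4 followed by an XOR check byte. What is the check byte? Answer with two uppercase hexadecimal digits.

98

XOR the bytes together:
  start with 0x94
  0x94 ⊕ 0x5C = 0xC8
  0xC8 ⊕ 0x20 = 0xE8
  0xE8 ⊕ 0x3F = 0xD7
  0xD7 ⊕ 0xAB = 0x7C
  0x7C ⊕ 0xE4 = 0x98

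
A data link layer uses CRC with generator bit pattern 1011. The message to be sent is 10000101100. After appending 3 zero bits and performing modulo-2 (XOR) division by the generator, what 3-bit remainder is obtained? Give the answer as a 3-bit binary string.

101

Append 3 zeros: 10000101100000. Divide by 1011 (XOR where the leading bit is 1):
  pos 0: 1000 XOR 1011 = 0011
  pos 2: 1101 XOR 1011 = 0110
  pos 3: 1100 XOR 1011 = 0111
  pos 4: 1111 XOR 1011 = 0100
  pos 5: 1001 XOR 1011 = 0010
  pos 7: 1000 XOR 1011 = 0011
  pos 9: 1100 XOR 1011 = 0111
  pos 10: 1110 XOR 1011 = 0101
Remainder (last 3 bits) = 101. This is the CRC / FCS.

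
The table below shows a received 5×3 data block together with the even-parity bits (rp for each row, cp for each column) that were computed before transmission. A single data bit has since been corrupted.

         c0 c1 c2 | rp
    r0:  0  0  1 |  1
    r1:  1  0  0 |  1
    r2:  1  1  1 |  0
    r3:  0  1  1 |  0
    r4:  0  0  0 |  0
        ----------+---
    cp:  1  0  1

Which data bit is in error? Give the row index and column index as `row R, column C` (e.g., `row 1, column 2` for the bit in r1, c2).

row 2, column 0

Recompute each row's even parity and compare to rp:
  r0: data parity 1, sent rp 1 → ok
  r1: data parity 1, sent rp 1 → ok
  r2: data parity 1, sent rp 0 → mismatch
  r3: data parity 0, sent rp 0 → ok
  r4: data parity 0, sent rp 0 → ok
Recompute each column's even parity and compare to cp:
  c0: data parity 0, sent cp 1 → mismatch
  c1: data parity 0, sent cp 0 → ok
  c2: data parity 1, sent cp 1 → ok
Exactly one row (r2) and one column (c0) fail → the flipped bit is at their intersection.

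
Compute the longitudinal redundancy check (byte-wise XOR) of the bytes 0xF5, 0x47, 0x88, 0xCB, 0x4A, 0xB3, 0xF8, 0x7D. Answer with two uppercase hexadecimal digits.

XOR the bytes together:
  start with 0xF5
  0xF5 ⊕ 0x47 = 0xB2
  0xB2 ⊕ 0x88 = 0x3A
  0x3A ⊕ 0xCB = 0xF1
  0xF1 ⊕ 0x4A = 0xBB
  0xBB ⊕ 0xB3 = 0x08
  0x08 ⊕ 0xF8 = 0xF0
  0xF0 ⊕ 0x7D = 0x8D

8D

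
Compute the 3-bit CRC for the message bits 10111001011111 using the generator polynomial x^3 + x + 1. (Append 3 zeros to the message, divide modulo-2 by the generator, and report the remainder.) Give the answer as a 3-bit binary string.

101

Append 3 zeros: 10111001011111000. Divide by 1011 (XOR where the leading bit is 1):
  pos 0: 1011 XOR 1011 = 0000
  pos 4: 1001 XOR 1011 = 0010
  pos 6: 1001 XOR 1011 = 0010
  pos 8: 1011 XOR 1011 = 0000
  pos 12: 1100 XOR 1011 = 0111
  pos 13: 1110 XOR 1011 = 0101
Remainder (last 3 bits) = 101. This is the CRC / FCS.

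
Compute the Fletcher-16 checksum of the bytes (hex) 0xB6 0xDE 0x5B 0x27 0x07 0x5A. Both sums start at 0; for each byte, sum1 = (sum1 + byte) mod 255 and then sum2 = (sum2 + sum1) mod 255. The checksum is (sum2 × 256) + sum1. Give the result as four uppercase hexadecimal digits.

Running sums (mod 255):
  after byte 0 (0xB6): sum1=182, sum2=182
  after byte 1 (0xDE): sum1=149, sum2=76
  after byte 2 (0x5B): sum1=240, sum2=61
  after byte 3 (0x27): sum1=24, sum2=85
  after byte 4 (0x07): sum1=31, sum2=116
  after byte 5 (0x5A): sum1=121, sum2=237
Checksum = sum2·256 + sum1 = 237·256 + 121 = 60793 = 0xED79.

ED79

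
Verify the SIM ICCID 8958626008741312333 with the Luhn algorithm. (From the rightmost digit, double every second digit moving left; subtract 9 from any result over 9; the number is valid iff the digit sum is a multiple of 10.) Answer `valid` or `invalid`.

From the right, keep odd positions and double even positions (subtract 9 from any doubled value over 9):
  doubled (positions 2,4,...): 6 4 6 8 7 0 4 7 9 → sum 51
  kept (positions 1,3,...): 3 3 1 1 7 0 6 6 5 8 → sum 40
Total = 91.
91 mod 10 = 1, so the number is invalid.

invalid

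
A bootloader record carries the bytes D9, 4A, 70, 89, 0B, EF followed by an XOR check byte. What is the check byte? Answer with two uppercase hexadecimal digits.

8E

XOR the bytes together:
  start with 0xD9
  0xD9 ⊕ 0x4A = 0x93
  0x93 ⊕ 0x70 = 0xE3
  0xE3 ⊕ 0x89 = 0x6A
  0x6A ⊕ 0x0B = 0x61
  0x61 ⊕ 0xEF = 0x8E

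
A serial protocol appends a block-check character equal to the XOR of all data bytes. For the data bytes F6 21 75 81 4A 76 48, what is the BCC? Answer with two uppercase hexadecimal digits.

XOR the bytes together:
  start with 0xF6
  0xF6 ⊕ 0x21 = 0xD7
  0xD7 ⊕ 0x75 = 0xA2
  0xA2 ⊕ 0x81 = 0x23
  0x23 ⊕ 0x4A = 0x69
  0x69 ⊕ 0x76 = 0x1F
  0x1F ⊕ 0x48 = 0x57

57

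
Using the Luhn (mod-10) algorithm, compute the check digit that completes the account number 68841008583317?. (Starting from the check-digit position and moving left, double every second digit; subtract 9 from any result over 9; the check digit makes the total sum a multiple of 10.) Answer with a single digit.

6

Partial digits right→left: 7 1 3 3 8 5 8 0 0 1 4 8 8 6
Double every second digit counting from the check-digit position (so the 1st, 3rd, 5th, ... of the partial from the right).
  doubled (with −9 where >9): 5 6 7 7 0 8 7 → sum 40
  kept as-is: 1 3 5 0 1 8 6 → sum 24
Total = 40 + 24 = 64.
Check digit = (10 − (64 mod 10)) mod 10 = 6.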